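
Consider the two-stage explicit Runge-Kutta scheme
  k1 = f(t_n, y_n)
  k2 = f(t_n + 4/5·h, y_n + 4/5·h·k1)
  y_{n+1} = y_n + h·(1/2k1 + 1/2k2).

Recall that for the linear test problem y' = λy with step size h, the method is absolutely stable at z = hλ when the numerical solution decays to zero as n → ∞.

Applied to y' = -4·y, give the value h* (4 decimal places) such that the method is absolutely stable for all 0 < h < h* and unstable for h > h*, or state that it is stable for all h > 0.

With y'=λy (z=hλ):
  k1=λy_n ⇒ h·k1=z·y_n;  k2=λ(1+4/5z)y_n ⇒ h·k2=z(1+4/5z)y_n
  y_{n+1}/y_n = 1 + 1/2z + 1/2z(1+4/5z) = 1 + z + 2/5z²
  ⇒ R(z) = 1 + z + 2/5z².

Need |R(x)|<1, x<0.
x=-0.49: |R|=0.6060
R=1: x+2/5x²=0 ⇒ x=−5/2=-2.5000; min R=1−1/(4·2/5)=0.3750>−1
Confirm numerically:
  x=-2.472: |R|=0.97231 <1
  x=-2.469: |R|=0.96938 <1
  x=-2.458: |R|=0.95871 <1
  x=-1.817: |R|=0.50360 <1
  x=-2.766: |R|=1.29430 >1
  x=-2.564: |R|=1.06564 >1
  x=-2.524: |R|=1.02423 >1
Interval (-2.5000, 0).

(-2.5000,0); λ=-4 ⇒ h* = (5/2)/4 = 0.6250.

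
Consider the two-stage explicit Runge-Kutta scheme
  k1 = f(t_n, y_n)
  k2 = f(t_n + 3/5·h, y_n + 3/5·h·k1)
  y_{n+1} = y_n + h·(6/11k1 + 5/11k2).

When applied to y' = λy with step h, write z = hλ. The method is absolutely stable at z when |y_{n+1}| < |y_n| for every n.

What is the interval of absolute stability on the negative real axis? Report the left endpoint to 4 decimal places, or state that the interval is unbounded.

On y'=λy, z=hλ:
  k1=λy_n ⇒ h·k1=z·y_n;  k2=λ(1+3/5z)y_n ⇒ h·k2=z(1+3/5z)y_n
  y_{n+1}/y_n = 1 + 6/11z + 5/11z(1+3/5z) = 1 + z + 3/11z²
  R(z) = 1 + z + 3/11z².

Need |R(x)|<1, x<0.
x=-1.14: |R|=0.2144
R=1: x+3/11x²=0 ⇒ x=−11/3=-3.6667; min R=1−1/(4·3/11)=0.0833>−1
Confirm numerically:
  x=-3.284: |R|=0.65727 <1
  x=-3.134: |R|=0.54472 <1
  x=-3.026: |R|=0.47128 <1
  x=-4.265: |R|=1.69597 >1
  x=-3.808: |R|=1.14678 >1
Stable set (-3.6667, 0).

(-3.6667, 0).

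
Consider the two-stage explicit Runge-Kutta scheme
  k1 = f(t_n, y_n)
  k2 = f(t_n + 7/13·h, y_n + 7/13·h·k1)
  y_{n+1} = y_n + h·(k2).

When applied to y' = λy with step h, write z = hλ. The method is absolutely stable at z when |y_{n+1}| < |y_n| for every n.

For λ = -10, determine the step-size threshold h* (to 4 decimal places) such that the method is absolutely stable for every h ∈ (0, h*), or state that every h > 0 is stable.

(-1.8571,0); λ=-10 ⇒ h* = (13/7)/10 = 0.1857.

Set f=λy, z=hλ:
  k1=λy_n ⇒ h·k1=z·y_n;  k2=λ(1+7/13z)y_n ⇒ h·k2=z(1+7/13z)y_n
  y_{n+1}/y_n = 1 + z(1+7/13z) = 1 + z + 7/13z²
  R(z) = 1 + z + 7/13z².

Boundary: |R(x)|=1, x<0.
x=-0.7: |R|=0.5638
R=1: x+7/13x²=0 ⇒ x=−13/7=-1.8571; min R=1−1/(4·7/13)=0.5357>−1
Confirm numerically:
  x=-1.579: |R|=0.76351 <1
  x=-1.235: |R|=0.58627 <1
  x=-1.006: |R|=0.53894 <1
  x=-2.321: |R|=1.57971 >1
  x=-2.068: |R|=1.23480 >1
So |R|<1 on (-1.8571, 0).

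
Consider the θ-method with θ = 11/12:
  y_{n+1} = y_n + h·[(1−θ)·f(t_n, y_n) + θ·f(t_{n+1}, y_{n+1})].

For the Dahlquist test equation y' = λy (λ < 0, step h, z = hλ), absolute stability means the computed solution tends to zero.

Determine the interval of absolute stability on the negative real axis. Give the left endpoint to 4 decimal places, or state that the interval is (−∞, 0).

Test eqn y'=λy, z=hλ:
  y_{n+1} = y_n + z·[1/12·y_n + 11/12·y_{n+1}] ⇒ (1 − 11/12z)y_{n+1} = (1 + 1/12z)y_n
  ⇒ R(z) = (1 + 1/12z)/(1 − 11/12z).

Solve |R(x)|<1 on ℝ⁻.
x=-1.27: |R|=0.4132
x=-2: |R|=0.2941
x=-10: |R|=0.0164
x=-100: |R|=0.0791
θ=11/12≥1/2 ⇒ |1+1/12x|<|1−11/12x| ∀x<0 ⇒ interval (−∞,0).

(−∞, 0) — no finite endpoint.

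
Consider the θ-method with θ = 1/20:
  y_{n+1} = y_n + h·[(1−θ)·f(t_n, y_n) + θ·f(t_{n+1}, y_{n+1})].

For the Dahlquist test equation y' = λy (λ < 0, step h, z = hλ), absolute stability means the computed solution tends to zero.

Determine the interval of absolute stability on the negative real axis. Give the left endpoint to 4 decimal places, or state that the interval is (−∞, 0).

(-2.2222, 0).

Test eqn y'=λy, z=hλ:
  y_{n+1} = y_n + z·[19/20·y_n + 1/20·y_{n+1}] ⇒ (1 − 1/20z)y_{n+1} = (1 + 19/20z)y_n
  R(z) = (1 + 19/20z)/(1 − 1/20z).

Need |R(x)|<1, x<0.
x=-1.75: |R|=0.6092
R=−1: 1+19/20x = −1+1/20x ⇒ -9/10x=2 ⇒ x=2/(-9/10)=-2.2222
Confirm numerically:
  x=-2.170: |R|=0.95760 <1
  x=-1.625: |R|=0.50289 <1
  x=-1.488: |R|=0.38496 <1
  x=-1.010: |R|=0.03855 <1
  x=-2.762: |R|=1.42685 >1
  x=-2.370: |R|=1.11891 >1
So |R|<1 on (-2.2222, 0).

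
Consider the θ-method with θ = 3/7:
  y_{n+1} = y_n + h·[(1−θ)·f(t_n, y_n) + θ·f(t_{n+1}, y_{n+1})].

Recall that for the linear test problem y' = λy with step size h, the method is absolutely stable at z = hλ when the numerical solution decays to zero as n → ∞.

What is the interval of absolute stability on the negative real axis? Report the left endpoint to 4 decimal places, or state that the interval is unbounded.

On y'=λy, z=hλ:
  y_{n+1} = y_n + z·[4/7·y_n + 3/7·y_{n+1}] ⇒ (1 − 3/7z)y_{n+1} = (1 + 4/7z)y_n
  ⇒ R(z) = (1 + 4/7z)/(1 − 3/7z).

Need |R(x)|<1, x<0.
x=-1.19: |R|=0.2119
R=−1: 1+4/7x = −1+3/7x ⇒ -1/7x=2 ⇒ x=2/(-1/7)=-14.0000
Confirm numerically:
  x=-13.003: |R|=0.97833 <1
  x=-12.455: |R|=0.96518 <1
  x=-11.678: |R|=0.94476 <1
  x=-6.154: |R|=0.69185 <1
  x=-14.392: |R|=1.00781 >1
  x=-14.074: |R|=1.00150 >1
Stable set (-14.0000, 0).

(-14.0000, 0).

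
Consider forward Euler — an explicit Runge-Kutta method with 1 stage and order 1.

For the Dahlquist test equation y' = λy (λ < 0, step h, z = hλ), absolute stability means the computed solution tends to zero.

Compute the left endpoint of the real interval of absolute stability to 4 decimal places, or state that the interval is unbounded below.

Set f=λy, z=hλ:
  order 1, 1-stage ⇒ R(z)=1+z
  (e.g. R(-1.66)=-0.66000, |R|=0.66000)

Solve |R(x)|<1 on ℝ⁻.
x=-1.66: |R|=0.6600
|R(-1.15)|=0.1500 |R(-1)|=0.0000 |R(-0.72)|=0.2800
Bisect:
  x_lo=-2.5674 |R|=1.5674  x_hi=-0.0509 |R|=0.9491
  mid=-1.30912 |R|=0.30912 →hi
  mid=-1.93826 |R|=0.93826 →hi
  mid=-2.25283 |R|=1.25283 →lo
  mid=-2.09554 |R|=1.09554 →lo
  mid=-2.01690 |R|=1.01690 →lo
  mid=-1.97758 |R|=0.97758 →hi
  mid=-1.99724 |R|=0.99724 →hi
  mid=-2.00707 |R|=1.00707 →lo
  ...
  [-2.00000,-1.99985] ⇒ x*=-2.0000
So |R|<1 on (-2.0000, 0).

left endpoint -2.0000.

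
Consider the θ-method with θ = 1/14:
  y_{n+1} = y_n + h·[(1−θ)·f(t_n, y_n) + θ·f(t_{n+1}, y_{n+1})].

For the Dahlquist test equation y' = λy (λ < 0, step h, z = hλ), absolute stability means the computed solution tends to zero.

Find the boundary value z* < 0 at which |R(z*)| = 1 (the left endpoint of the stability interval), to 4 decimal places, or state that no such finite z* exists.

Set f=λy, z=hλ:
  y_{n+1} = y_n + z·[13/14·y_n + 1/14·y_{n+1}] ⇒ (1 − 1/14z)y_{n+1} = (1 + 13/14z)y_n
  R(z) = (1 + 13/14z)/(1 − 1/14z).

Need |R(x)|<1, x<0.
x=-1.75: |R|=0.5556
R=−1: 1+13/14x = −1+1/14x ⇒ -6/7x=2 ⇒ x=2/(-6/7)=-2.3333
Confirm numerically:
  x=-2.292: |R|=0.96956 <1
  x=-1.796: |R|=0.59180 <1
  x=-1.698: |R|=0.51433 <1
  x=-1.247: |R|=0.14501 <1
  x=-2.459: |R|=1.09162 >1
  x=-2.372: |R|=1.02834 >1
So |R|<1 on (-2.3333, 0).

z* = -2.3333.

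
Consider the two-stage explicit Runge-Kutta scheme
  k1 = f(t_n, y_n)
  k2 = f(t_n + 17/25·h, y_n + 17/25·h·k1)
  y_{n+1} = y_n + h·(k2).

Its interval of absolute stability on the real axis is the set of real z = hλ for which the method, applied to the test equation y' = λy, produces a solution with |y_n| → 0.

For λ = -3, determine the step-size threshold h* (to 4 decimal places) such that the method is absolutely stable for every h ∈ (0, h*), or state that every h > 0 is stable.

(-1.4706,0); λ=-3 ⇒ h* = (25/17)/3 = 0.4902.

On y'=λy, z=hλ:
  k1=λy_n ⇒ h·k1=z·y_n;  k2=λ(1+17/25z)y_n ⇒ h·k2=z(1+17/25z)y_n
  y_{n+1}/y_n = 1 + z(1+17/25z) = 1 + z + 17/25z²
  R(z) = 1 + z + 17/25z².

Solve |R(x)|<1 on ℝ⁻.
x=-1.22: |R|=0.7921
R=1: x+17/25x²=0 ⇒ x=−25/17=-1.4706; min R=1−1/(4·17/25)=0.6324>−1
Confirm numerically:
  x=-1.222: |R|=0.79343 <1
  x=-1.090: |R|=0.71791 <1
  x=-1.016: |R|=0.68593 <1
  x=-1.962: |R|=1.65562 >1
  x=-1.879: |R|=1.52184 >1
Stable set (-1.4706, 0).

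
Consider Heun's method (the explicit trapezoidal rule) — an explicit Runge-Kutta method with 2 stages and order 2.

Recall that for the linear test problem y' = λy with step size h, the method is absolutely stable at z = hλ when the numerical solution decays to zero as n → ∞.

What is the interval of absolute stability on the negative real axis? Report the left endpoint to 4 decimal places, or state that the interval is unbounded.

z∈(-2.0000,0).

Test eqn y'=λy, z=hλ:
  order 2, 2-stage ⇒ R(z)=1+z+z^2/2
  (e.g. R(-0.55)=0.60125, |R|=0.60125)

Boundary: |R(x)|=1, x<0.
x=-0.55: |R|=0.6013
|R(-2)|=1.0000 |R(-1.64)|=0.7048 |R(-0.51)|=0.6200
Bisect:
  x_lo=-2.3815 |R|=1.4542  x_hi=-0.1787 |R|=0.8373
  mid=-1.28008 |R|=0.53922 →hi
  mid=-1.83077 |R|=0.84509 →hi
  mid=-2.10611 |R|=1.11174 →lo
  mid=-1.96844 |R|=0.96894 →hi
  mid=-2.03727 |R|=1.03797 →lo
  mid=-2.00286 |R|=1.00286 →lo
  mid=-1.98565 |R|=0.98575 →hi
  ...
  [-2.00003,-1.99990] ⇒ x*=-2.0000
Stable set (-2.0000, 0).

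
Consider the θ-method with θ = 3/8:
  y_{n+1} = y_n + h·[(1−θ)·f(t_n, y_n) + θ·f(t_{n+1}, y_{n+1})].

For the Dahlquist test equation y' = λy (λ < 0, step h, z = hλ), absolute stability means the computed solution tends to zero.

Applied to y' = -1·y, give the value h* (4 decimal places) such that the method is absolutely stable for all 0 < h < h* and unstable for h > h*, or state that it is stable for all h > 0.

With y'=λy (z=hλ):
  y_{n+1} = y_n + z·[5/8·y_n + 3/8·y_{n+1}] ⇒ (1 − 3/8z)y_{n+1} = (1 + 5/8z)y_n
  R(z) = (1 + 5/8z)/(1 − 3/8z).

Find x<0 with |R(x)|<1.
x=-1.41: |R|=0.0777
R=−1: 1+5/8x = −1+3/8x ⇒ -1/4x=2 ⇒ x=2/(-1/4)=-8.0000
Confirm numerically:
  x=-5.362: |R|=0.78095 <1
  x=-5.023: |R|=0.74190 <1
  x=-4.485: |R|=0.67234 <1
  x=-3.500: |R|=0.51351 <1
  x=-8.565: |R|=1.03354 >1
  x=-8.526: |R|=1.03133 >1
Stable set (-8.0000, 0).

(-8.0000,0); λ=-1 ⇒ h* = (8)/1 = 8.0000.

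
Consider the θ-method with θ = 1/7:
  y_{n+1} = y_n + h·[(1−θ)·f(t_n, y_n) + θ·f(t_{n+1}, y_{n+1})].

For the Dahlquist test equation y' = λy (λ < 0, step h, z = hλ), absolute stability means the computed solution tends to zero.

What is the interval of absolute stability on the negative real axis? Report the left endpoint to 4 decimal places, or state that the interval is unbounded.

Set f=λy, z=hλ:
  y_{n+1} = y_n + z·[6/7·y_n + 1/7·y_{n+1}] ⇒ (1 − 1/7z)y_{n+1} = (1 + 6/7z)y_n
  R(z) = (1 + 6/7z)/(1 − 1/7z).

Solve |R(x)|<1 on ℝ⁻.
x=-0.57: |R|=0.4729
R=−1: 1+6/7x = −1+1/7x ⇒ -5/7x=2 ⇒ x=2/(-5/7)=-2.8000
Confirm numerically:
  x=-2.742: |R|=0.97023 <1
  x=-2.377: |R|=0.77445 <1
  x=-2.085: |R|=0.60649 <1
  x=-3.145: |R|=1.17003 >1
  x=-2.860: |R|=1.03043 >1
Stable set (-2.8000, 0).

z∈(-2.8000,0).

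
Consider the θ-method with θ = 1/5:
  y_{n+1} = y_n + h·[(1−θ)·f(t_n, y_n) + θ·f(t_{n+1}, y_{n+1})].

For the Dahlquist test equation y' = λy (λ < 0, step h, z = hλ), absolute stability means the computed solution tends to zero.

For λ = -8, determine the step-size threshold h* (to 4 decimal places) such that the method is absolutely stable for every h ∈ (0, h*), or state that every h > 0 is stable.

(-3.3333,0); λ=-8 ⇒ h* = (10/3)/8 = 0.4167.

Test eqn y'=λy, z=hλ:
  y_{n+1} = y_n + z·[4/5·y_n + 1/5·y_{n+1}] ⇒ (1 − 1/5z)y_{n+1} = (1 + 4/5z)y_n
  so R(z) = (1 + 4/5z)/(1 − 1/5z).

Boundary: |R(x)|=1, x<0.
x=-1.12: |R|=0.0850
R=−1: 1+4/5x = −1+1/5x ⇒ -3/5x=2 ⇒ x=2/(-3/5)=-3.3333
Confirm numerically:
  x=-2.744: |R|=0.77169 <1
  x=-2.407: |R|=0.62481 <1
  x=-1.806: |R|=0.32677 <1
  x=-1.400: |R|=0.09375 <1
  x=-3.739: |R|=1.13926 >1
  x=-3.655: |R|=1.11150 >1
  x=-3.397: |R|=1.02275 >1
Interval (-3.3333, 0).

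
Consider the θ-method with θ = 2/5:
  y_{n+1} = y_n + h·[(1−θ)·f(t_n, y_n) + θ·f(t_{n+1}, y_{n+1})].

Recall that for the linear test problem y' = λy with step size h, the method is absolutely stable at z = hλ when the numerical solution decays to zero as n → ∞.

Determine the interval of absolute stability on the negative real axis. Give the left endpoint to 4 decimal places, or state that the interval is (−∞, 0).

Set f=λy, z=hλ:
  y_{n+1} = y_n + z·[3/5·y_n + 2/5·y_{n+1}] ⇒ (1 − 2/5z)y_{n+1} = (1 + 3/5z)y_n
  so R(z) = (1 + 3/5z)/(1 − 2/5z).

Find x<0 with |R(x)|<1.
x=-0.31: |R|=0.7242
R=−1: 1+3/5x = −1+2/5x ⇒ -1/5x=2 ⇒ x=2/(-1/5)=-10.0000
Confirm numerically:
  x=-8.568: |R|=0.93531 <1
  x=-7.402: |R|=0.86881 <1
  x=-4.737: |R|=0.63638 <1
  x=-10.241: |R|=1.00946 >1
  x=-10.098: |R|=1.00389 >1
So |R|<1 on (-10.0000, 0).

(-10.0000, 0).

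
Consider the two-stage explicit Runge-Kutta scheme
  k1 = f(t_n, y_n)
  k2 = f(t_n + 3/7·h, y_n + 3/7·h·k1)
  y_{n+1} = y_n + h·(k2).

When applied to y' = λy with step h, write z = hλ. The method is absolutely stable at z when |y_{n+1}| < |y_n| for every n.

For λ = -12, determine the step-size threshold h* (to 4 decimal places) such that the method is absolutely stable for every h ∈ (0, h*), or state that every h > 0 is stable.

Test eqn y'=λy, z=hλ:
  k1=λy_n ⇒ h·k1=z·y_n;  k2=λ(1+3/7z)y_n ⇒ h·k2=z(1+3/7z)y_n
  y_{n+1}/y_n = 1 + z(1+3/7z) = 1 + z + 3/7z²
  so R(z) = 1 + z + 3/7z².

Solve |R(x)|<1 on ℝ⁻.
x=-1.21: |R|=0.4175
R=1: x+3/7x²=0 ⇒ x=−7/3=-2.3333; min R=1−1/(4·3/7)=0.4167>−1
Confirm numerically:
  x=-1.537: |R|=0.47544 <1
  x=-1.536: |R|=0.47513 <1
  x=-1.444: |R|=0.44963 <1
  x=-2.502: |R|=1.18086 >1
  x=-2.434: |R|=1.10501 >1
Interval (-2.3333, 0).

(-2.3333,0); λ=-12 ⇒ h* = (7/3)/12 = 0.1944.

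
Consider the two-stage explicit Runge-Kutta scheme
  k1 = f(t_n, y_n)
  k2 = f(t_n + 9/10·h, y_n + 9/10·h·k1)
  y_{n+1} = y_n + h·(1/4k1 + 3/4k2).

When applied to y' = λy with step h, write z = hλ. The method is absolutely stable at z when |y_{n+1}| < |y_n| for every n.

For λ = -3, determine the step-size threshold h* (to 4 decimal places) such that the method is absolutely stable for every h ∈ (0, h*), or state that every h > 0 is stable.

(-1.4815,0); λ=-3 ⇒ h* = (40/27)/3 = 0.4938.

Set f=λy, z=hλ:
  k1=λy_n ⇒ h·k1=z·y_n;  k2=λ(1+9/10z)y_n ⇒ h·k2=z(1+9/10z)y_n
  y_{n+1}/y_n = 1 + 1/4z + 3/4z(1+9/10z) = 1 + z + 27/40z²
  Hence R(z) = 1 + z + 27/40z².

Find x<0 with |R(x)|<1.
x=-1.69: |R|=1.2379
R=1: x+27/40x²=0 ⇒ x=−40/27=-1.4815; min R=1−1/(4·27/40)=0.6296>−1
Confirm numerically:
  x=-1.112: |R|=0.72267 <1
  x=-0.985: |R|=0.66990 <1
  x=-0.823: |R|=0.63420 <1
  x=-0.747: |R|=0.62966 <1
  x=-2.046: |R|=1.77963 >1
  x=-1.935: |R|=1.59235 >1
Interval (-1.4815, 0).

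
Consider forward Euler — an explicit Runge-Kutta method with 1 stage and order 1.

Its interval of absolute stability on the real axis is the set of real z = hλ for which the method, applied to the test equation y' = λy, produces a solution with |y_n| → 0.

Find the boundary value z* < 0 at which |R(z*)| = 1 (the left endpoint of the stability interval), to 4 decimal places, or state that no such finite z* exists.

Test eqn y'=λy, z=hλ:
  order 1, 1-stage ⇒ R(z)=1+z
  (e.g. R(-1.64)=-0.64000, |R|=0.64000)

Find x<0 with |R(x)|<1.
x=-1.64: |R|=0.6400
|R(-2.27)|=1.2700 |R(-1.89)|=0.8900 |R(-0.82)|=0.1800
Bisect:
  x_lo=-2.4972 |R|=1.4972  x_hi=-0.3112 |R|=0.6888
  mid=-1.40420 |R|=0.40420 →hi
  mid=-1.95070 |R|=0.95070 →hi
  mid=-2.22395 |R|=1.22395 →lo
  mid=-2.08733 |R|=1.08733 →lo
  mid=-2.01901 |R|=1.01901 →lo
  mid=-1.98486 |R|=0.98486 →hi
  mid=-2.00194 |R|=1.00194 →lo
  mid=-1.99340 |R|=0.99340 →hi
  mid=-1.99767 |R|=0.99767 →hi
  mid=-1.99980 |R|=0.99980 →hi
  ...
  [-2.00007,-1.99993] ⇒ x*=-2.0000
So |R|<1 on (-2.0000, 0).

z* = -2.0000.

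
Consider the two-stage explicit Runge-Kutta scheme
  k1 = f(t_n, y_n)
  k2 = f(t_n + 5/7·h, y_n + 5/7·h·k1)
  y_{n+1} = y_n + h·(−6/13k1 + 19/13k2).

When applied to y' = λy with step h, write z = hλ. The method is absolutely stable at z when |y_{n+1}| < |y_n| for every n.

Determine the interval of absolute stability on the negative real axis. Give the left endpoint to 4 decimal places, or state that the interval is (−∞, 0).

With y'=λy (z=hλ):
  k1=λy_n ⇒ h·k1=z·y_n;  k2=λ(1+5/7z)y_n ⇒ h·k2=z(1+5/7z)y_n
  y_{n+1}/y_n = 1 − 6/13z + 19/13z(1+5/7z) = 1 + z + 95/91z²
  ⇒ R(z) = 1 + z + 95/91z².

Find x<0 with |R(x)|<1.
x=-1.33: |R|=1.5167
R=1: x+95/91x²=0 ⇒ x=−91/95=-0.9579; min R=1−1/(4·95/91)=0.7605>−1
Confirm numerically:
  x=-0.902: |R|=0.94737 <1
  x=-0.860: |R|=0.91211 <1
  x=-0.602: |R|=0.77633 <1
  x=-1.310: |R|=1.48153 >1
  x=-1.057: |R|=1.10936 >1
So |R|<1 on (-0.9579, 0).

(-0.9579, 0).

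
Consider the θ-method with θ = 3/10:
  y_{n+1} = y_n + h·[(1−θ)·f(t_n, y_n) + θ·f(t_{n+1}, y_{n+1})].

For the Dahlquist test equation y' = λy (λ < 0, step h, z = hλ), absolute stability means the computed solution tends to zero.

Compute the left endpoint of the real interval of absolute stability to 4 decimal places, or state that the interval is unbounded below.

Set f=λy, z=hλ:
  y_{n+1} = y_n + z·[7/10·y_n + 3/10·y_{n+1}] ⇒ (1 − 3/10z)y_{n+1} = (1 + 7/10z)y_n
  ⇒ R(z) = (1 + 7/10z)/(1 − 3/10z).

Find x<0 with |R(x)|<1.
x=-1.69: |R|=0.1214
R=−1: 1+7/10x = −1+3/10x ⇒ -2/5x=2 ⇒ x=2/(-2/5)=-5.0000
Confirm numerically:
  x=-4.249: |R|=0.86794 <1
  x=-3.883: |R|=0.79362 <1
  x=-2.558: |R|=0.44732 <1
  x=-2.446: |R|=0.41077 <1
  x=-5.485: |R|=1.07333 >1
  x=-5.205: |R|=1.03201 >1
  x=-5.033: |R|=1.00526 >1
Stable set (-5.0000, 0).

z* = -5.0000.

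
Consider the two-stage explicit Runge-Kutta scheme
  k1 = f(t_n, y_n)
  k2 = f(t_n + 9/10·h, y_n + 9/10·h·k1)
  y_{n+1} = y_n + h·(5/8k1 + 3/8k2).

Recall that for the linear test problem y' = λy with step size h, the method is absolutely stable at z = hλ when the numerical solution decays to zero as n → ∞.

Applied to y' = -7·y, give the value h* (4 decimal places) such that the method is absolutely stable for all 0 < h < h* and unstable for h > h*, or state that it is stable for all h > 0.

(-2.9630,0); λ=-7 ⇒ h* = (80/27)/7 = 0.4233.

With y'=λy (z=hλ):
  k1=λy_n ⇒ h·k1=z·y_n;  k2=λ(1+9/10z)y_n ⇒ h·k2=z(1+9/10z)y_n
  y_{n+1}/y_n = 1 + 5/8z + 3/8z(1+9/10z) = 1 + z + 27/80z²
  ⇒ R(z) = 1 + z + 27/80z².

Solve |R(x)|<1 on ℝ⁻.
x=-1.23: |R|=0.2806
R=1: x+27/80x²=0 ⇒ x=−80/27=-2.9630; min R=1−1/(4·27/80)=0.2593>−1
Confirm numerically:
  x=-2.416: |R|=0.55401 <1
  x=-2.314: |R|=0.49318 <1
  x=-2.020: |R|=0.35714 <1
  x=-1.398: |R|=0.26161 <1
  x=-3.524: |R|=1.66727 >1
  x=-3.238: |R|=1.30057 >1
  x=-3.019: |R|=1.05710 >1
Interval (-2.9630, 0).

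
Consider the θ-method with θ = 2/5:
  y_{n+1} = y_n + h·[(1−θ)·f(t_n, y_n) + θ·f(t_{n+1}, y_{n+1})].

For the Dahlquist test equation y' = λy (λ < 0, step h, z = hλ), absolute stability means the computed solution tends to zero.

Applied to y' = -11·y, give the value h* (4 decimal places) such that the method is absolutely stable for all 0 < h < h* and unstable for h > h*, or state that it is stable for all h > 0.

Set f=λy, z=hλ:
  y_{n+1} = y_n + z·[3/5·y_n + 2/5·y_{n+1}] ⇒ (1 − 2/5z)y_{n+1} = (1 + 3/5z)y_n
  ⇒ R(z) = (1 + 3/5z)/(1 − 2/5z).

Solve |R(x)|<1 on ℝ⁻.
x=-0.33: |R|=0.7085
R=−1: 1+3/5x = −1+2/5x ⇒ -1/5x=2 ⇒ x=2/(-1/5)=-10.0000
Confirm numerically:
  x=-9.418: |R|=0.97558 <1
  x=-8.604: |R|=0.93714 <1
  x=-5.058: |R|=0.67306 <1
  x=-10.455: |R|=1.01756 >1
  x=-10.401: |R|=1.01554 >1
So |R|<1 on (-10.0000, 0).

(-10.0000,0); λ=-11 ⇒ h* = (10)/11 = 0.9091.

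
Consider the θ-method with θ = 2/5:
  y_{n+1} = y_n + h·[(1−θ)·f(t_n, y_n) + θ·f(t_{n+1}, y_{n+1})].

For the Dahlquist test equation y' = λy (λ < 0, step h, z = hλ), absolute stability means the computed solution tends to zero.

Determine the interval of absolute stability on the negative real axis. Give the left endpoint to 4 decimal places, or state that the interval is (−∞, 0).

On y'=λy, z=hλ:
  y_{n+1} = y_n + z·[3/5·y_n + 2/5·y_{n+1}] ⇒ (1 − 2/5z)y_{n+1} = (1 + 3/5z)y_n
  so R(z) = (1 + 3/5z)/(1 − 2/5z).

Solve |R(x)|<1 on ℝ⁻.
x=-0.36: |R|=0.6853
R=−1: 1+3/5x = −1+2/5x ⇒ -1/5x=2 ⇒ x=2/(-1/5)=-10.0000
Confirm numerically:
  x=-9.941: |R|=0.99763 <1
  x=-6.653: |R|=0.81716 <1
  x=-6.331: |R|=0.79227 <1
  x=-5.925: |R|=0.75816 <1
  x=-10.586: |R|=1.02239 >1
  x=-10.355: |R|=1.01381 >1
  x=-10.076: |R|=1.00302 >1
Stable set (-10.0000, 0).

(-10.0000, 0).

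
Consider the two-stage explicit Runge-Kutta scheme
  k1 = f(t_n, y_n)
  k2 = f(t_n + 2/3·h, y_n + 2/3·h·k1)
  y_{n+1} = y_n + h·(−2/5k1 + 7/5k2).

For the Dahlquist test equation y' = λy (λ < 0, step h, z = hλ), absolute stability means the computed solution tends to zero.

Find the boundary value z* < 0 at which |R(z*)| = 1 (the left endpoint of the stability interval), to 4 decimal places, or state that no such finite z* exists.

left endpoint -1.0714.

With y'=λy (z=hλ):
  k1=λy_n ⇒ h·k1=z·y_n;  k2=λ(1+2/3z)y_n ⇒ h·k2=z(1+2/3z)y_n
  y_{n+1}/y_n = 1 − 2/5z + 7/5z(1+2/3z) = 1 + z + 14/15z²
  Hence R(z) = 1 + z + 14/15z².

Boundary: |R(x)|=1, x<0.
x=-1.2: |R|=1.1440
R=1: x+14/15x²=0 ⇒ x=−15/14=-1.0714; min R=1−1/(4·14/15)=0.7321>−1
Confirm numerically:
  x=-0.909: |R|=0.86220 <1
  x=-0.833: |R|=0.81463 <1
  x=-0.827: |R|=0.81133 <1
  x=-0.705: |R|=0.75889 <1
  x=-1.458: |R|=1.52605 >1
  x=-1.454: |R|=1.51917 >1
So |R|<1 on (-1.0714, 0).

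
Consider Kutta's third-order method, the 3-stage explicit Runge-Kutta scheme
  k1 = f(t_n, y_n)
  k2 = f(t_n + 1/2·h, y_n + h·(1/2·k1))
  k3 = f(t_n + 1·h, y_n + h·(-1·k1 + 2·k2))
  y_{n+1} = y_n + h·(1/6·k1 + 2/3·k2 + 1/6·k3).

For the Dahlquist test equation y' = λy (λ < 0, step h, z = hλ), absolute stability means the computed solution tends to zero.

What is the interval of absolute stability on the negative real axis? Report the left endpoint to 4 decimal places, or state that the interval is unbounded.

z∈(-2.5127,0).

On y'=λy, z=hλ:
  order 3, 3-stage ⇒ R(z)=1+z+z^2/2+z^3/6
  (e.g. R(-1.47)=0.08103, |R|=0.08103)

Solve |R(x)|<1 on ℝ⁻.
x=-1.47: |R|=0.0810
|R(-1.25)|=0.2057 |R(-0.74)|=0.4663 |R(-0.56)|=0.5675
Bisect:
  x_lo=-3.0614 |R|=2.1574  x_hi=-0.3547 |R|=0.7008
  mid=-1.70806 |R|=0.07986 →hi
  mid=-2.38475 |R|=0.80159 →hi
  mid=-2.72309 |R|=1.38086 →lo
  mid=-2.55392 |R|=1.06899 →lo
  mid=-2.46933 |R|=0.93003 →hi
  mid=-2.51162 |R|=0.99816 →hi
  mid=-2.53277 |R|=1.03323 →lo
  mid=-2.52220 |R|=1.01561 →lo
  ...
  [-2.51278,-2.51261] ⇒ x*=-2.5127
Stable set (-2.5127, 0).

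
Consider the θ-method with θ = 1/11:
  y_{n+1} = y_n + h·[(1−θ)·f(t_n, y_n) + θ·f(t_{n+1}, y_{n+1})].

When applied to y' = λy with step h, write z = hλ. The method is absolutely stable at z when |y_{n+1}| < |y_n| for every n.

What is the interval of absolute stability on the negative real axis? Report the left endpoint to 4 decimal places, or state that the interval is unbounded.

With y'=λy (z=hλ):
  y_{n+1} = y_n + z·[10/11·y_n + 1/11·y_{n+1}] ⇒ (1 − 1/11z)y_{n+1} = (1 + 10/11z)y_n
  so R(z) = (1 + 10/11z)/(1 − 1/11z).

Boundary: |R(x)|=1, x<0.
x=-1.18: |R|=0.0657
R=−1: 1+10/11x = −1+1/11x ⇒ -9/11x=2 ⇒ x=2/(-9/11)=-2.4444
Confirm numerically:
  x=-2.357: |R|=0.94108 <1
  x=-2.099: |R|=0.76265 <1
  x=-2.070: |R|=0.74216 <1
  x=-2.760: |R|=1.20640 >1
  x=-2.727: |R|=1.18526 >1
Stable set (-2.4444, 0).

z∈(-2.4444,0).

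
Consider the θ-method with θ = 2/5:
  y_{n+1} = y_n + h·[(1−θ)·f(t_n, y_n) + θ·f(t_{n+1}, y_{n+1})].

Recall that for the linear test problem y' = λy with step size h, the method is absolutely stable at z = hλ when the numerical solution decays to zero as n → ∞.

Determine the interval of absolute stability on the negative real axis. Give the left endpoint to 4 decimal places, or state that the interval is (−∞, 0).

z∈(-10.0000,0).

On y'=λy, z=hλ:
  y_{n+1} = y_n + z·[3/5·y_n + 2/5·y_{n+1}] ⇒ (1 − 2/5z)y_{n+1} = (1 + 3/5z)y_n
  R(z) = (1 + 3/5z)/(1 − 2/5z).

Boundary: |R(x)|=1, x<0.
x=-0.58: |R|=0.5292
R=−1: 1+3/5x = −1+2/5x ⇒ -1/5x=2 ⇒ x=2/(-1/5)=-10.0000
Confirm numerically:
  x=-9.614: |R|=0.98407 <1
  x=-8.764: |R|=0.94513 <1
  x=-6.474: |R|=0.80354 <1
  x=-4.164: |R|=0.56212 <1
  x=-10.442: |R|=1.01708 >1
  x=-10.296: |R|=1.01157 >1
  x=-10.202: |R|=1.00795 >1
Stable set (-10.0000, 0).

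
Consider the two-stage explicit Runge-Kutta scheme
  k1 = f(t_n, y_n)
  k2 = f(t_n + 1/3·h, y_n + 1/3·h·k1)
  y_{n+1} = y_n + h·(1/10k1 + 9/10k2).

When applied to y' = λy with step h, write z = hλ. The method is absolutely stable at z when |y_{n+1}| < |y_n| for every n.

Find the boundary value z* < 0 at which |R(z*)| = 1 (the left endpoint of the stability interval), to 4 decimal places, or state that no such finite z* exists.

left endpoint -3.3333.

Set f=λy, z=hλ:
  k1=λy_n ⇒ h·k1=z·y_n;  k2=λ(1+1/3z)y_n ⇒ h·k2=z(1+1/3z)y_n
  y_{n+1}/y_n = 1 + 1/10z + 9/10z(1+1/3z) = 1 + z + 3/10z²
  so R(z) = 1 + z + 3/10z².

Find x<0 with |R(x)|<1.
x=-1.15: |R|=0.2468
R=1: x+3/10x²=0 ⇒ x=−10/3=-3.3333; min R=1−1/(4·3/10)=0.1667>−1
Confirm numerically:
  x=-3.231: |R|=0.90081 <1
  x=-2.913: |R|=0.63267 <1
  x=-1.686: |R|=0.16678 <1
  x=-1.653: |R|=0.16672 <1
  x=-3.786: |R|=1.51414 >1
  x=-3.616: |R|=1.30664 >1
  x=-3.608: |R|=1.29730 >1
Stable set (-3.3333, 0).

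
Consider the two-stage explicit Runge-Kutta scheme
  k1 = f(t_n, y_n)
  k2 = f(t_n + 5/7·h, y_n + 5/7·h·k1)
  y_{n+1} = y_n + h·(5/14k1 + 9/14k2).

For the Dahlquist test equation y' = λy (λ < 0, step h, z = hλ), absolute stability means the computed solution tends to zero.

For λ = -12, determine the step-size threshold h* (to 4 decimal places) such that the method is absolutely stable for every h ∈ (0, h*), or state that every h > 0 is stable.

(-2.1778,0); λ=-12 ⇒ h* = (98/45)/12 = 0.1815.

Test eqn y'=λy, z=hλ:
  k1=λy_n ⇒ h·k1=z·y_n;  k2=λ(1+5/7z)y_n ⇒ h·k2=z(1+5/7z)y_n
  y_{n+1}/y_n = 1 + 5/14z + 9/14z(1+5/7z) = 1 + z + 45/98z²
  R(z) = 1 + z + 45/98z².

Find x<0 with |R(x)|<1.
x=-0.91: |R|=0.4703
R=1: x+45/98x²=0 ⇒ x=−98/45=-2.1778; min R=1−1/(4·45/98)=0.4556>−1
Confirm numerically:
  x=-2.111: |R|=0.93527 <1
  x=-1.762: |R|=0.66360 <1
  x=-1.236: |R|=0.46549 <1
  x=-1.109: |R|=0.45574 <1
  x=-2.665: |R|=1.59623 >1
  x=-2.472: |R|=1.33397 >1
  x=-2.217: |R|=1.03993 >1
Interval (-2.1778, 0).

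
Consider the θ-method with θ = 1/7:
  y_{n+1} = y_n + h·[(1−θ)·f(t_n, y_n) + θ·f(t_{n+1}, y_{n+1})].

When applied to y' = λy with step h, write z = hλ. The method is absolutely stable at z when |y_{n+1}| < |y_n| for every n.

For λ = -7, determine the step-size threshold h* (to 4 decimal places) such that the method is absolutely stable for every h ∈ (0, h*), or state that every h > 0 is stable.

Set f=λy, z=hλ:
  y_{n+1} = y_n + z·[6/7·y_n + 1/7·y_{n+1}] ⇒ (1 − 1/7z)y_{n+1} = (1 + 6/7z)y_n
  so R(z) = (1 + 6/7z)/(1 − 1/7z).

Need |R(x)|<1, x<0.
x=-0.97: |R|=0.1481
R=−1: 1+6/7x = −1+1/7x ⇒ -5/7x=2 ⇒ x=2/(-5/7)=-2.8000
Confirm numerically:
  x=-2.598: |R|=0.89477 <1
  x=-2.059: |R|=0.59101 <1
  x=-1.918: |R|=0.50549 <1
  x=-1.435: |R|=0.19087 <1
  x=-3.393: |R|=1.28529 >1
  x=-3.005: |R|=1.10245 >1
Interval (-2.8000, 0).

(-2.8000,0); λ=-7 ⇒ h* = (14/5)/7 = 0.4000.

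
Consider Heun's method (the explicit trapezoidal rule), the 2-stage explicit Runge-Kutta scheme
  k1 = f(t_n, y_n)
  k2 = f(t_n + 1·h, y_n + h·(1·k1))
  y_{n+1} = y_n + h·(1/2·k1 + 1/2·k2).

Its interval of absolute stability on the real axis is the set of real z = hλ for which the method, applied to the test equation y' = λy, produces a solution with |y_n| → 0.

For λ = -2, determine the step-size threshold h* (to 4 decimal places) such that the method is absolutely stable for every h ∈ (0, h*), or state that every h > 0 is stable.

Set f=λy, z=hλ:
  order 2, 2-stage ⇒ R(z)=1+z+z^2/2
  (e.g. R(-0.83)=0.51445, |R|=0.51445)

Find x<0 with |R(x)|<1.
x=-0.83: |R|=0.5145
|R(-1.56)|=0.6568 |R(-0.62)|=0.5722 |R(-0.56)|=0.5968
Bisect:
  x_lo=-2.3969 |R|=1.4757  x_hi=-0.2903 |R|=0.7518
  mid=-1.34363 |R|=0.55904 →hi
  mid=-1.87028 |R|=0.87870 →hi
  mid=-2.13361 |R|=1.14253 →lo
  mid=-2.00195 |R|=1.00195 →lo
  mid=-1.93611 |R|=0.93815 →hi
  mid=-1.96903 |R|=0.96951 →hi
  mid=-1.98549 |R|=0.98559 →hi
  mid=-1.99372 |R|=0.99374 →hi
  mid=-1.99783 |R|=0.99783 →hi
  ...
  [-2.00002,-1.99989] ⇒ x*=-2.0000
Interval (-2.0000, 0).

(-2.0000,0); λ=-2 ⇒ h* = 1.0000.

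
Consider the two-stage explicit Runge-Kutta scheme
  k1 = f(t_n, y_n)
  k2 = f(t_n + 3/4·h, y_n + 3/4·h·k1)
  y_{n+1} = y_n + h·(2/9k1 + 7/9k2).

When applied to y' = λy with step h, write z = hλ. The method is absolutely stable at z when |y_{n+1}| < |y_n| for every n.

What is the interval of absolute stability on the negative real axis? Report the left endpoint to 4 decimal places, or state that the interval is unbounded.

z∈(-1.7143,0).

Set f=λy, z=hλ:
  k1=λy_n ⇒ h·k1=z·y_n;  k2=λ(1+3/4z)y_n ⇒ h·k2=z(1+3/4z)y_n
  y_{n+1}/y_n = 1 + 2/9z + 7/9z(1+3/4z) = 1 + z + 7/12z²
  R(z) = 1 + z + 7/12z².

Find x<0 with |R(x)|<1.
x=-0.62: |R|=0.6042
R=1: x+7/12x²=0 ⇒ x=−12/7=-1.7143; min R=1−1/(4·7/12)=0.5714>−1
Confirm numerically:
  x=-1.686: |R|=0.97218 <1
  x=-1.563: |R|=0.86207 <1
  x=-0.829: |R|=0.57189 <1
  x=-2.115: |R|=1.49438 >1
  x=-1.971: |R|=1.29516 >1
Stable set (-1.7143, 0).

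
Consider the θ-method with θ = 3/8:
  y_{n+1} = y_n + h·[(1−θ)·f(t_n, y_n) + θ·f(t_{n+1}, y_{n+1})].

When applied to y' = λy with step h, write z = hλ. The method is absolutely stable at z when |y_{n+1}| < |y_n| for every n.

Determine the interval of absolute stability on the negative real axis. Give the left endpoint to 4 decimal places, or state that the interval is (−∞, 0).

(-8.0000, 0).

On y'=λy, z=hλ:
  y_{n+1} = y_n + z·[5/8·y_n + 3/8·y_{n+1}] ⇒ (1 − 3/8z)y_{n+1} = (1 + 5/8z)y_n
  so R(z) = (1 + 5/8z)/(1 − 3/8z).

Find x<0 with |R(x)|<1.
x=-0.44: |R|=0.6223
R=−1: 1+5/8x = −1+3/8x ⇒ -1/4x=2 ⇒ x=2/(-1/4)=-8.0000
Confirm numerically:
  x=-7.758: |R|=0.98452 <1
  x=-7.695: |R|=0.98038 <1
  x=-6.582: |R|=0.89779 <1
  x=-4.476: |R|=0.67108 <1
  x=-8.564: |R|=1.03348 >1
  x=-8.425: |R|=1.02554 >1
  x=-8.237: |R|=1.01449 >1
So |R|<1 on (-8.0000, 0).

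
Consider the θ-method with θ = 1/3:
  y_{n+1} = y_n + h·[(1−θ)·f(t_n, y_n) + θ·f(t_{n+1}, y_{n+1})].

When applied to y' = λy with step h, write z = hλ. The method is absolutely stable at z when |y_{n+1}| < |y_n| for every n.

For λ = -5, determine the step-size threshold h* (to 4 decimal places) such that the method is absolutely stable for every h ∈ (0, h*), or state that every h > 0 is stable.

Test eqn y'=λy, z=hλ:
  y_{n+1} = y_n + z·[2/3·y_n + 1/3·y_{n+1}] ⇒ (1 − 1/3z)y_{n+1} = (1 + 2/3z)y_n
  so R(z) = (1 + 2/3z)/(1 − 1/3z).

Need |R(x)|<1, x<0.
x=-0.74: |R|=0.4064
R=−1: 1+2/3x = −1+1/3x ⇒ -1/3x=2 ⇒ x=2/(-1/3)=-6.0000
Confirm numerically:
  x=-4.912: |R|=0.86249 <1
  x=-3.879: |R|=0.69167 <1
  x=-2.541: |R|=0.37574 <1
  x=-2.487: |R|=0.35976 <1
  x=-6.568: |R|=1.05936 >1
  x=-6.491: |R|=1.05173 >1
  x=-6.287: |R|=1.03090 >1
Stable set (-6.0000, 0).

(-6.0000,0); λ=-5 ⇒ h* = (6)/5 = 1.2000.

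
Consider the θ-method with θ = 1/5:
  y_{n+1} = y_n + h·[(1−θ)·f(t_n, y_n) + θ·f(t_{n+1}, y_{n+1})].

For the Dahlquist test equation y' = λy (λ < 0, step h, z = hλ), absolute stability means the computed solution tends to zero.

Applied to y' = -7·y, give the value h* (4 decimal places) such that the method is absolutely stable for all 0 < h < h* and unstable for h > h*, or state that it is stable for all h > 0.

Set f=λy, z=hλ:
  y_{n+1} = y_n + z·[4/5·y_n + 1/5·y_{n+1}] ⇒ (1 − 1/5z)y_{n+1} = (1 + 4/5z)y_n
  so R(z) = (1 + 4/5z)/(1 − 1/5z).

Boundary: |R(x)|=1, x<0.
x=-1.32: |R|=0.0443
R=−1: 1+4/5x = −1+1/5x ⇒ -3/5x=2 ⇒ x=2/(-3/5)=-3.3333
Confirm numerically:
  x=-2.775: |R|=0.78457 <1
  x=-2.417: |R|=0.62936 <1
  x=-1.653: |R|=0.24230 <1
  x=-3.828: |R|=1.16810 >1
  x=-3.426: |R|=1.03299 >1
So |R|<1 on (-3.3333, 0).

(-3.3333,0); λ=-7 ⇒ h* = (10/3)/7 = 0.4762.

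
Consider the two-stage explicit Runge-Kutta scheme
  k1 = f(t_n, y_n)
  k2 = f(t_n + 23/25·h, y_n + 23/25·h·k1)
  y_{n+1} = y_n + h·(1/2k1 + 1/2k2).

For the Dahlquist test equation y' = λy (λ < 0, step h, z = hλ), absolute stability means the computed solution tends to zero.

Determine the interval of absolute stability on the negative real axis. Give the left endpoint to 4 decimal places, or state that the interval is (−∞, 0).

Set f=λy, z=hλ:
  k1=λy_n ⇒ h·k1=z·y_n;  k2=λ(1+23/25z)y_n ⇒ h·k2=z(1+23/25z)y_n
  y_{n+1}/y_n = 1 + 1/2z + 1/2z(1+23/25z) = 1 + z + 23/50z²
  ⇒ R(z) = 1 + z + 23/50z².

Find x<0 with |R(x)|<1.
x=-0.55: |R|=0.5892
R=1: x+23/50x²=0 ⇒ x=−50/23=-2.1739; min R=1−1/(4·23/50)=0.4565>−1
Confirm numerically:
  x=-2.041: |R|=0.87521 <1
  x=-1.034: |R|=0.45781 <1
  x=-1.025: |R|=0.45829 <1
  x=-2.662: |R|=1.59767 >1
  x=-2.423: |R|=1.27763 >1
  x=-2.281: |R|=1.11236 >1
Interval (-2.1739, 0).

z∈(-2.1739,0).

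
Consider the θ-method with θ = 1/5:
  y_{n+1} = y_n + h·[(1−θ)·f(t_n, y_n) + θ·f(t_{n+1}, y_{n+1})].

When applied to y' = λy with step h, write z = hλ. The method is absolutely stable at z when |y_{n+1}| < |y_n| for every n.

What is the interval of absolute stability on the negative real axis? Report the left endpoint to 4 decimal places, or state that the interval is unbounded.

(-3.3333, 0).

On y'=λy, z=hλ:
  y_{n+1} = y_n + z·[4/5·y_n + 1/5·y_{n+1}] ⇒ (1 − 1/5z)y_{n+1} = (1 + 4/5z)y_n
  so R(z) = (1 + 4/5z)/(1 − 1/5z).

Solve |R(x)|<1 on ℝ⁻.
x=-0.49: |R|=0.5537
R=−1: 1+4/5x = −1+1/5x ⇒ -3/5x=2 ⇒ x=2/(-3/5)=-3.3333
Confirm numerically:
  x=-2.859: |R|=0.81893 <1
  x=-2.339: |R|=0.59354 <1
  x=-1.722: |R|=0.28087 <1
  x=-3.920: |R|=1.19731 >1
  x=-3.829: |R|=1.16842 >1
  x=-3.433: |R|=1.03546 >1
So |R|<1 on (-3.3333, 0).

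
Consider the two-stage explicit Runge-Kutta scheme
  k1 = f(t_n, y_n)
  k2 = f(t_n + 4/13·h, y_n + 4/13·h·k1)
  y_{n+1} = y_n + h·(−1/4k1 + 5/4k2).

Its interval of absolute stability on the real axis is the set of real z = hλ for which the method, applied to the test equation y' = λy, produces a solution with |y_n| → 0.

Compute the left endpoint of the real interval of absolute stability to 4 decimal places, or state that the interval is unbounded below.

Test eqn y'=λy, z=hλ:
  k1=λy_n ⇒ h·k1=z·y_n;  k2=λ(1+4/13z)y_n ⇒ h·k2=z(1+4/13z)y_n
  y_{n+1}/y_n = 1 − 1/4z + 5/4z(1+4/13z) = 1 + z + 5/13z²
  so R(z) = 1 + z + 5/13z².

Boundary: |R(x)|=1, x<0.
x=-1.21: |R|=0.3531
R=1: x+5/13x²=0 ⇒ x=−13/5=-2.6000; min R=1−1/(4·5/13)=0.3500>−1
Confirm numerically:
  x=-2.356: |R|=0.77890 <1
  x=-1.941: |R|=0.50803 <1
  x=-1.410: |R|=0.35465 <1
  x=-3.114: |R|=1.61561 >1
  x=-3.074: |R|=1.56041 >1
  x=-2.772: |R|=1.18338 >1
Interval (-2.6000, 0).

left endpoint -2.6000.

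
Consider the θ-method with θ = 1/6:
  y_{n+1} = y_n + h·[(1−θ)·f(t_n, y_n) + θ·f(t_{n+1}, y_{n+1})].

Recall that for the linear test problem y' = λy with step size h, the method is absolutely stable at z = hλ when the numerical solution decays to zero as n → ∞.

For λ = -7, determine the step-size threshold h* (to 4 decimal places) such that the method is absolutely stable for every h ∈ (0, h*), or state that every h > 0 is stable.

(-3.0000,0); λ=-7 ⇒ h* = (3)/7 = 0.4286.

Set f=λy, z=hλ:
  y_{n+1} = y_n + z·[5/6·y_n + 1/6·y_{n+1}] ⇒ (1 − 1/6z)y_{n+1} = (1 + 5/6z)y_n
  so R(z) = (1 + 5/6z)/(1 − 1/6z).

Find x<0 with |R(x)|<1.
x=-0.87: |R|=0.2402
R=−1: 1+5/6x = −1+1/6x ⇒ -2/3x=2 ⇒ x=2/(-2/3)=-3.0000
Confirm numerically:
  x=-2.958: |R|=0.98125 <1
  x=-2.162: |R|=0.58932 <1
  x=-1.700: |R|=0.32468 <1
  x=-1.674: |R|=0.30884 <1
  x=-3.209: |R|=1.09078 >1
  x=-3.112: |R|=1.04917 >1
  x=-3.037: |R|=1.01638 >1
Stable set (-3.0000, 0).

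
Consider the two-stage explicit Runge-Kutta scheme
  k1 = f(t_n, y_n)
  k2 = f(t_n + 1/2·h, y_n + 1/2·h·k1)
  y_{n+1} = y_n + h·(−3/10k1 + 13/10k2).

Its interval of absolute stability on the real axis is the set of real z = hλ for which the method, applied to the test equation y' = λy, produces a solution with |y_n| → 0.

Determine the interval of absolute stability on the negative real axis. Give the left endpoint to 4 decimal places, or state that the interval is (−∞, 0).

(-1.5385, 0).

Test eqn y'=λy, z=hλ:
  k1=λy_n ⇒ h·k1=z·y_n;  k2=λ(1+1/2z)y_n ⇒ h·k2=z(1+1/2z)y_n
  y_{n+1}/y_n = 1 − 3/10z + 13/10z(1+1/2z) = 1 + z + 13/20z²
  ⇒ R(z) = 1 + z + 13/20z².

Find x<0 with |R(x)|<1.
x=-0.59: |R|=0.6363
R=1: x+13/20x²=0 ⇒ x=−20/13=-1.5385; min R=1−1/(4·13/20)=0.6154>−1
Confirm numerically:
  x=-1.415: |R|=0.88645 <1
  x=-1.339: |R|=0.82640 <1
  x=-1.210: |R|=0.74167 <1
  x=-0.875: |R|=0.62266 <1
  x=-1.961: |R|=1.53859 >1
  x=-1.934: |R|=1.49723 >1
Interval (-1.5385, 0).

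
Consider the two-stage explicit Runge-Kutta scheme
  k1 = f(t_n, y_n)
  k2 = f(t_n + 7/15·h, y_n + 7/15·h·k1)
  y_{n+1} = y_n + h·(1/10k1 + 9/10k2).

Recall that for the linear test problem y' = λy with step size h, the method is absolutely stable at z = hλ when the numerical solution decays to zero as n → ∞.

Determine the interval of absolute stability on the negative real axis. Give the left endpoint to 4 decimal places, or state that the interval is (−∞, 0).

z∈(-2.3810,0).

With y'=λy (z=hλ):
  k1=λy_n ⇒ h·k1=z·y_n;  k2=λ(1+7/15z)y_n ⇒ h·k2=z(1+7/15z)y_n
  y_{n+1}/y_n = 1 + 1/10z + 9/10z(1+7/15z) = 1 + z + 21/50z²
  R(z) = 1 + z + 21/50z².

Boundary: |R(x)|=1, x<0.
x=-1.79: |R|=0.5557
R=1: x+21/50x²=0 ⇒ x=−50/21=-2.3810; min R=1−1/(4·21/50)=0.4048>−1
Confirm numerically:
  x=-2.030: |R|=0.70078 <1
  x=-1.436: |R|=0.43008 <1
  x=-1.247: |R|=0.40610 <1
  x=-1.117: |R|=0.40703 <1
  x=-2.822: |R|=1.52275 >1
  x=-2.615: |R|=1.25705 >1
Interval (-2.3810, 0).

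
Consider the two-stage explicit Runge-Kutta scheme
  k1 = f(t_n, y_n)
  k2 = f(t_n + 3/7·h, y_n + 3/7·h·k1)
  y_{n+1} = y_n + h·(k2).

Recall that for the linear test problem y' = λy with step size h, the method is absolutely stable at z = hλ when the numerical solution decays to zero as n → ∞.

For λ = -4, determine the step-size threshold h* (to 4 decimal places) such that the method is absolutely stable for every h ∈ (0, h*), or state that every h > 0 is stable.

Set f=λy, z=hλ:
  k1=λy_n ⇒ h·k1=z·y_n;  k2=λ(1+3/7z)y_n ⇒ h·k2=z(1+3/7z)y_n
  y_{n+1}/y_n = 1 + z(1+3/7z) = 1 + z + 3/7z²
  ⇒ R(z) = 1 + z + 3/7z².

Boundary: |R(x)|=1, x<0.
x=-0.31: |R|=0.7312
R=1: x+3/7x²=0 ⇒ x=−7/3=-2.3333; min R=1−1/(4·3/7)=0.4167>−1
Confirm numerically:
  x=-1.804: |R|=0.59075 <1
  x=-1.394: |R|=0.43882 <1
  x=-1.373: |R|=0.43491 <1
  x=-2.688: |R|=1.40858 >1
  x=-2.617: |R|=1.31815 >1
Stable set (-2.3333, 0).

(-2.3333,0); λ=-4 ⇒ h* = (7/3)/4 = 0.5833.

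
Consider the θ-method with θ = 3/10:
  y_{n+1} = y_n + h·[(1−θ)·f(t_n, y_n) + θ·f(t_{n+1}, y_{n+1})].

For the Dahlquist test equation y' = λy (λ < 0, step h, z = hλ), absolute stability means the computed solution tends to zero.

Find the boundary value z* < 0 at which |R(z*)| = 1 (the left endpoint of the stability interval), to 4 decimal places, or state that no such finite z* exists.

Set f=λy, z=hλ:
  y_{n+1} = y_n + z·[7/10·y_n + 3/10·y_{n+1}] ⇒ (1 − 3/10z)y_{n+1} = (1 + 7/10z)y_n
  Hence R(z) = (1 + 7/10z)/(1 − 3/10z).

Solve |R(x)|<1 on ℝ⁻.
x=-1.38: |R|=0.0240
R=−1: 1+7/10x = −1+3/10x ⇒ -2/5x=2 ⇒ x=2/(-2/5)=-5.0000
Confirm numerically:
  x=-3.658: |R|=0.74406 <1
  x=-3.618: |R|=0.73492 <1
  x=-3.225: |R|=0.63914 <1
  x=-2.448: |R|=0.41144 <1
  x=-5.253: |R|=1.03929 >1
  x=-5.176: |R|=1.02758 >1
  x=-5.085: |R|=1.01346 >1
So |R|<1 on (-5.0000, 0).

left endpoint -5.0000.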